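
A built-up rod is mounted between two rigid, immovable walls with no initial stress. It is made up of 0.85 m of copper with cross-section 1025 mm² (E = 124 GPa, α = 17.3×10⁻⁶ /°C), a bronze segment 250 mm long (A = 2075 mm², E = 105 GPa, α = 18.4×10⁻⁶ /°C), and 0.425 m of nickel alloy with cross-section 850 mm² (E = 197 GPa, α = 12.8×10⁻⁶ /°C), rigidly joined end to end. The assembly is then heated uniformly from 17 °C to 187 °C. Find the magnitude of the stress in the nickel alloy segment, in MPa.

With the walls removed the bar would change length by δ_free = Σ αᵢΔT Lᵢ = 17.3×10⁻⁶×170×850 + 18.4×10⁻⁶×170×250 + 12.8×10⁻⁶×170×425 = 4.207 mm.
Since the ends are fixed, an axial force P builds up, equal in every segment, with P · Σ Lᵢ/(AᵢEᵢ) = δ_free.
Σ Lᵢ/(AᵢEᵢ) = 850/(1025×124×10³) + 250/(2075×105×10³) + 425/(850×197×10³) = 1.037×10⁻⁵ mm/N.
So P = 4.207 / 1.037×10⁻⁵ = 405.5 kN, compressive.
σ_{nickel alloy} = P / A = 405500 / 850 = 477.1 MPa.

σ ≈ 477 MPa (compressive)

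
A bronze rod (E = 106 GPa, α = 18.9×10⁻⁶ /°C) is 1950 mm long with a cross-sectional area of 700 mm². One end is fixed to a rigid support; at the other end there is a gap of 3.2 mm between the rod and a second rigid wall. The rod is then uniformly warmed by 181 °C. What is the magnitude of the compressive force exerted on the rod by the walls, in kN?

P ≈ 132 kN

Free thermal elongation = αΔT L = 18.9×10⁻⁶ × 181 × 1950 = 6.671 mm.
After closing the 3.2 mm clearance, 6.671 − 3.2 = 3.471 mm of expansion remains to be suppressed by the wall.
So σ = E(δ_free − g)/L = 106×10³ × 3.471/1950 = 188.7 MPa.
Force on the wall = σA = 188.7 × 700 mm² = 132.1 kN.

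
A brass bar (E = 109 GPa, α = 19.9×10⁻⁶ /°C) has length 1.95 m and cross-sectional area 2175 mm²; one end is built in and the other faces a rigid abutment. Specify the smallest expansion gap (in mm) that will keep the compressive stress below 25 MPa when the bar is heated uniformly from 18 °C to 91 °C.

With no wall the bar would lengthen by αΔT L = 19.9×10⁻⁶ × 73 × 1950 = 2.833 mm.
A stress of 25 MPa corresponds to the wall pushing the bar back by σL/E = 25×1950/(109×10³) = 0.4472 mm.
The gap must absorb the remainder: g_min = 2.833 − 0.4472 = 2.386 mm.

g ≈ 2.39 mm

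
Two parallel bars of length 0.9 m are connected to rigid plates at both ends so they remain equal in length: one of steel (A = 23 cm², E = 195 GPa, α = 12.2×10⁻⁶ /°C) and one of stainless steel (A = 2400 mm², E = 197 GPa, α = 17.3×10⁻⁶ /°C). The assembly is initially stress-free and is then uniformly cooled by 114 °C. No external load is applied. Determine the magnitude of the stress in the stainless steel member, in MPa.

Both members must finish at the same length. With the larger α, the stainless steel tends to over-contract; the plates restrain it, putting the stainless steel in tension and the steel in compression. With no external load the two internal forces are equal and opposite, magnitude P.
Setting the final lengths equal and cancelling L: (α₁ − α₂)ΔT = P/(A₁E₁) + P/(A₂E₂).
|α₁ − α₂|·ΔT = 5.1×10⁻⁶ × 114 = 0.0005814.
1/(A₁E₁) + 1/(A₂E₂) = 1/(2300×195×10³) + 1/(2400×197×10³) = 4.345×10⁻⁹ N⁻¹.
P = 0.0005814 / 4.345×10⁻⁹ = 133800 N = 133.8 kN.
σ_{stainless steel} = P/A₂ = 133800/2400 = 55.76 MPa, tensile.

σ ≈ 55.8 MPa (tensile)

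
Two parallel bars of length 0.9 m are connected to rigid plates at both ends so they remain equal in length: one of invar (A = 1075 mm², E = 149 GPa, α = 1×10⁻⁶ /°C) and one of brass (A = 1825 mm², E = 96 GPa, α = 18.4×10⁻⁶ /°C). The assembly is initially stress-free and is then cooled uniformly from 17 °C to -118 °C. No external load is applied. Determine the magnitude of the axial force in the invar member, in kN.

P ≈ 197 kN (compressive in the invar)

The brass has the larger α, so on cooling it would change length more than the invar if both were free. The rigid plates force a common final length, so the brass is put into tension and the invar into compression, with equal and opposite forces P (no external load).
Equating the net (thermal + elastic) strains gives |α₁ − α₂|·ΔT = P·[1/(A₁E₁) + 1/(A₂E₂)].
|α₁ − α₂|·ΔT = 17.4×10⁻⁶ × 135 = 0.002349.
1/(A₁E₁) + 1/(A₂E₂) = 1/(1075×149×10³) + 1/(1825×96×10³) = 1.195×10⁻⁸ N⁻¹.
So P = 0.002349 / 1.195×10⁻⁸ = 196.6 kN.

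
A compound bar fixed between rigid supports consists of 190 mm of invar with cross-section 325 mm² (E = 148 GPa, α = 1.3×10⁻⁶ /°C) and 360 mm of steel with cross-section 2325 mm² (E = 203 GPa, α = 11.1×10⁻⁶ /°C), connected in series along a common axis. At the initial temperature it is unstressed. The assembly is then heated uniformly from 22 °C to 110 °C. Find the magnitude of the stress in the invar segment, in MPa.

σ ≈ 244 MPa (compressive)

Free thermal expansion of the whole bar: Σ αᵢΔT Lᵢ = 1.3×10⁻⁶×88×190 + 11.1×10⁻⁶×88×360 = 0.3734 mm.
The walls prevent any net length change, so an axial force P (same in every segment) develops. Compatibility: P · Σ Lᵢ/(AᵢEᵢ) = δ_free.
Σ Lᵢ/(AᵢEᵢ) = 190/(325×148×10³) + 360/(2325×203×10³) = 4.713×10⁻⁶ mm/N.
P = 0.3734 / 4.713×10⁻⁶ = 79230 N = 79.23 kN, compressive.
σ_{invar} = P / A = 79230 / 325 = 243.8 MPa.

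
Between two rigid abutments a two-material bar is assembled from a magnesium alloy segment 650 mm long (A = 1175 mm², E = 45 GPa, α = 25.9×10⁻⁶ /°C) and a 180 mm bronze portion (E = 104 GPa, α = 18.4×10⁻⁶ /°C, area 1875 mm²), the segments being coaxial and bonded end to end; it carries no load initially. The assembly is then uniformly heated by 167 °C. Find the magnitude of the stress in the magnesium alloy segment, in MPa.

σ ≈ 217 MPa (compressive)

Free thermal expansion of the whole bar: Σ αᵢΔT Lᵢ = 25.9×10⁻⁶×167×650 + 18.4×10⁻⁶×167×180 = 3.365 mm.
The walls prevent any net length change, so an axial force P (same in every segment) develops. Compatibility: P · Σ Lᵢ/(AᵢEᵢ) = δ_free.
The series flexibility is Σ Lᵢ/(AᵢEᵢ) = 650/(1175×45×10³) + 180/(1875×104×10³) = 1.322×10⁻⁵ mm/N.
Hence P = δ_free / Σ(L/AE) = 3.365/1.322×10⁻⁵ = 254.6 kN (compressive).
σ_{magnesium alloy} = P / A = 254600 / 1175 = 216.7 MPa.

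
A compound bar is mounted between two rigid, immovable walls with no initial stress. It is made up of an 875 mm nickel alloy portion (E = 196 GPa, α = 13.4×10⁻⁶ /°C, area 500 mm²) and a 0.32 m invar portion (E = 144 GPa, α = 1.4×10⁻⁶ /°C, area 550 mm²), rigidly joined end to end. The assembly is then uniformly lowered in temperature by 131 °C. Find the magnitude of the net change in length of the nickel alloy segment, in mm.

|ΔL| ≈ 0.438 mm

With the walls removed the bar would change length by δ_free = Σ αᵢΔT Lᵢ = 13.4×10⁻⁶×131×875 + 1.4×10⁻⁶×131×320 = 1.595 mm.
The walls prevent any net length change, so an axial force P (same in every segment) develops. Compatibility: P · Σ Lᵢ/(AᵢEᵢ) = δ_free.
The series flexibility is Σ Lᵢ/(AᵢEᵢ) = 875/(500×196×10³) + 320/(550×144×10³) = 1.297×10⁻⁵ mm/N.
Hence P = δ_free / Σ(L/AE) = 1.595/1.297×10⁻⁵ = 123 kN (tensile).
For the nickel alloy segment, free thermal change = 13.4×10⁻⁶×131×875 = 1.536 mm and elastic change from P = 123000×875/(500×196×10³) = 1.098 mm; these oppose, so the net change is 0.438 mm (segment shortens).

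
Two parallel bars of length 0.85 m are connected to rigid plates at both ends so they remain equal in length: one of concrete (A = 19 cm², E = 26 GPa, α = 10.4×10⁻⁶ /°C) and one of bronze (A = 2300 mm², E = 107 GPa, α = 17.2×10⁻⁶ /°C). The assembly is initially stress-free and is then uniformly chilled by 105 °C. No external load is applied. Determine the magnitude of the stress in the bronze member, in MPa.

The bronze has the larger α, so on cooling it would change length more than the concrete if both were free. The rigid plates force a common final length, so the bronze is put into tension and the concrete into compression, with equal and opposite forces P (no external load).
Setting the final lengths equal and cancelling L: (α₁ − α₂)ΔT = P/(A₁E₁) + P/(A₂E₂).
|α₁ − α₂|·ΔT = 6.8×10⁻⁶ × 105 = 0.000714.
1/(A₁E₁) + 1/(A₂E₂) = 1/(1900×26×10³) + 1/(2300×107×10³) = 2.431×10⁻⁸ N⁻¹.
So P = 0.000714 / 2.431×10⁻⁸ = 29.38 kN.
σ_{bronze} = P/A₂ = 29380/2300 = 12.77 MPa, tensile.

σ ≈ 12.8 MPa (tensile)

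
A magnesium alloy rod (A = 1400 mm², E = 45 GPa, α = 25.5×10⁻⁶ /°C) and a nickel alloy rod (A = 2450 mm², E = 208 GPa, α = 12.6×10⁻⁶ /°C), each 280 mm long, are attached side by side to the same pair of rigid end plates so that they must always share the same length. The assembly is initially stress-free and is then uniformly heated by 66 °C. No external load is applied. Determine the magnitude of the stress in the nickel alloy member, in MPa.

The magnesium alloy has the larger α, so on heating it would change length more than the nickel alloy if both were free. The rigid plates force a common final length, so the magnesium alloy is put into compression and the nickel alloy into tension, with equal and opposite forces P (no external load).
Setting the final lengths equal and cancelling L: (α₁ − α₂)ΔT = P/(A₁E₁) + P/(A₂E₂).
|α₁ − α₂|·ΔT = 12.9×10⁻⁶ × 66 = 0.0008514.
1/(A₁E₁) + 1/(A₂E₂) = 1/(1400×45×10³) + 1/(2450×208×10³) = 1.784×10⁻⁸ N⁻¹.
P = 0.0008514 / 1.784×10⁻⁸ = 47740 N = 47.74 kN.
σ_{nickel alloy} = P/A₂ = 47740/2450 = 19.48 MPa, tensile.

σ ≈ 19.5 MPa (tensile)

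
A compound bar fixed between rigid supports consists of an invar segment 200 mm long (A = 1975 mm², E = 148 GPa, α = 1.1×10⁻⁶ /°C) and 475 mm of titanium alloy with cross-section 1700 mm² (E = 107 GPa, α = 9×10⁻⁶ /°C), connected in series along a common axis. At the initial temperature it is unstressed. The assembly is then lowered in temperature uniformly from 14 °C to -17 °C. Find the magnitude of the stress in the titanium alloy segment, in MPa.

If the supports were absent, the total length change would be Σ αᵢΔT Lᵢ = 1.1×10⁻⁶×31×200 + 9×10⁻⁶×31×475 = 0.1393 mm.
The rigid supports impose zero overall length change; the single axial force P common to all segments must satisfy P Σ Lᵢ/(AᵢEᵢ) = δ_free.
Σ Lᵢ/(AᵢEᵢ) = 200/(1975×148×10³) + 475/(1700×107×10³) = 3.296×10⁻⁶ mm/N.
P = 0.1393 / 3.296×10⁻⁶ = 42280 N = 42.28 kN, tensile.
σ_{titanium alloy} = P / A = 42280 / 1700 = 24.87 MPa.

σ ≈ 24.9 MPa (tensile)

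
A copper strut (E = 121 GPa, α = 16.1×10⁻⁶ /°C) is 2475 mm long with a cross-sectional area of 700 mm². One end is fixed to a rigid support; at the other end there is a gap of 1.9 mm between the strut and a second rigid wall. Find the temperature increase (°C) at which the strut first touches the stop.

ΔT ≈ 47.7 °C

The gap closes when αΔT L = 1.9 mm, since the strut is still unstressed at that instant.
So ΔT = g/(αL) = 1.9/(16.1×10⁻⁶ × 2475) = 47.68 °C.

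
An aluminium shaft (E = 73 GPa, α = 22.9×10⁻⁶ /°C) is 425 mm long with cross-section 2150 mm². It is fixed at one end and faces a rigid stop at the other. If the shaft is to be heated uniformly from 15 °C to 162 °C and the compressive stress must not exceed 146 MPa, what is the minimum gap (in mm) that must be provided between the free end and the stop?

Free expansion if unrestrained: δ_free = αΔT L = 22.9×10⁻⁶ × 147 × 425 = 1.431 mm.
At the allowable stress the elastic shortening the wall may impose is σL/E = 146 × 425 / (73×10³) = 0.85 mm.
So the gap has to take up the difference, g_min = δ_free − σL/E = 1.431 − 0.85 = 0.5807 mm.

g ≈ 0.581 mm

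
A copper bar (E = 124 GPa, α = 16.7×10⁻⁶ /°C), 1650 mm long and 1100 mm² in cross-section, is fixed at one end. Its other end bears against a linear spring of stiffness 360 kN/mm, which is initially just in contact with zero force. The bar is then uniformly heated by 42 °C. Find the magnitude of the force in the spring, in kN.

P ≈ 77.8 kN

The unrestrained thermal change is αΔT L = 16.7×10⁻⁶ × 42 × 1650 = 1.157 mm.
Let P be the compressive force at the spring. The bar shortens elastically by PL/(AE) and the spring compresses by P/k; together these equal δ_free.
P [ L/(AE) + 1/k ] = δ_free → P [ 1650/(1100×124×10³) + 1/(360×10³) ] = 1.157.
P = 1.157 / 1.487×10⁻⁵ = 77800 N.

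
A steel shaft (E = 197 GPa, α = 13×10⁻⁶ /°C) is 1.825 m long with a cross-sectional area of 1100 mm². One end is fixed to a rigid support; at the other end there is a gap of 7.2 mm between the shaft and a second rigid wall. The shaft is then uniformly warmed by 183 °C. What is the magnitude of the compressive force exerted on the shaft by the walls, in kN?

P ≈ 0 kN

Free thermal elongation = αΔT L = 13×10⁻⁶ × 183 × 1825 = 4.342 mm.
This is smaller than the 7.2 mm clearance, so the shaft expands freely without reaching the stop — the stress is zero.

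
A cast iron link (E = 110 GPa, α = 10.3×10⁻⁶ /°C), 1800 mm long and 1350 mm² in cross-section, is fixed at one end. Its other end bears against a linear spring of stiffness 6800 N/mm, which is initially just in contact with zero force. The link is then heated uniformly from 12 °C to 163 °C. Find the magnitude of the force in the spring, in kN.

P ≈ 17.6 kN

The unrestrained thermal change is αΔT L = 10.3×10⁻⁶ × 151 × 1800 = 2.8 mm.
With a force P in the spring, the elastic change of the link is PL/(AE) and that of the spring is P/k; compatibility requires their sum to equal δ_free.
P [ L/(AE) + 1/k ] = δ_free → P [ 1800/(1350×110×10³) + 1/(6800) ] = 2.8.
P = 2.8 / 0.0001592 = 17590 N.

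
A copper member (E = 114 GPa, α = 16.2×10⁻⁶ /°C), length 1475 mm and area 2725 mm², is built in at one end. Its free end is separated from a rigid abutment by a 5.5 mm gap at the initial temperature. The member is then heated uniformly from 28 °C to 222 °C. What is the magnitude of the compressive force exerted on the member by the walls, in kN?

P ≈ 0 kN

If the wall were absent the member would grow by αΔT L = 16.2×10⁻⁶ × 194 × 1475 = 4.636 mm.
This is smaller than the 5.5 mm clearance, so the member expands freely without reaching the stop — the stress is zero.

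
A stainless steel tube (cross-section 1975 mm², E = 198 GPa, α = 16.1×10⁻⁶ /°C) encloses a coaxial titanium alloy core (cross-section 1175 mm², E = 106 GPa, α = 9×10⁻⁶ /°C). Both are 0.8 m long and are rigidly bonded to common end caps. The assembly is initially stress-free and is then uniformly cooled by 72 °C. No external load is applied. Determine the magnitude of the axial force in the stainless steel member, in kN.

Both members must finish at the same length. With the larger α, the stainless steel tends to over-contract; the plates restrain it, putting the stainless steel in tension and the titanium alloy in compression. With no external load the two internal forces are equal and opposite, magnitude P.
Equating the net (thermal + elastic) strains gives |α₁ − α₂|·ΔT = P·[1/(A₁E₁) + 1/(A₂E₂)].
|α₁ − α₂|·ΔT = 7.1×10⁻⁶ × 72 = 0.0005112.
1/(A₁E₁) + 1/(A₂E₂) = 1/(1975×198×10³) + 1/(1175×106×10³) = 1.059×10⁻⁸ N⁻¹.
P = 0.0005112 / 1.059×10⁻⁸ = 48290 N = 48.29 kN.

P ≈ 48.3 kN (tensile in the stainless steel)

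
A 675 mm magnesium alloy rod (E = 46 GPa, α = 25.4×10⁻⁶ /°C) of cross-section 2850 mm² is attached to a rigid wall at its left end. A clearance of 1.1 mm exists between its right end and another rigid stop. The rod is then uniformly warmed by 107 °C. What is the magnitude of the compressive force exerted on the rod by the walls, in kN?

Free thermal elongation = αΔT L = 25.4×10⁻⁶ × 107 × 675 = 1.835 mm.
After closing the 1.1 mm clearance, 1.835 − 1.1 = 0.7345 mm of expansion remains to be suppressed by the wall.
That suppressed elongation corresponds to σ = E·Δ/L = 46×10³ × 0.7345/675 = 50.06 MPa.
Force on the wall = σA = 50.06 × 2850 mm² = 142.7 kN.

P ≈ 143 kN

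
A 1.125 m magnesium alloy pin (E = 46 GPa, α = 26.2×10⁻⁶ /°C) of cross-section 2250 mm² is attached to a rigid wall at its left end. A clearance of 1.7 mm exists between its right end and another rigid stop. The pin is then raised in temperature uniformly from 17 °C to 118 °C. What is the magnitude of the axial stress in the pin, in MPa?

σ ≈ 52.2 MPa (compressive)

Free thermal elongation = αΔT L = 26.2×10⁻⁶ × 101 × 1125 = 2.977 mm.
This exceeds the 1.7 mm gap, so the wall pushes back. The portion of expansion that must be recovered elastically is δ_free − gap = 2.977 − 1.7 = 1.277 mm.
So σ = E(δ_free − g)/L = 46×10³ × 1.277/1125 = 52.21 MPa.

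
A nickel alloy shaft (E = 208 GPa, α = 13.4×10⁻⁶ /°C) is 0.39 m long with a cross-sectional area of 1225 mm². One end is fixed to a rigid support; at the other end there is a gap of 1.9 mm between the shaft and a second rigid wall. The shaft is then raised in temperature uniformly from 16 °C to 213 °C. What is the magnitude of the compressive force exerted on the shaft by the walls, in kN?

Unrestrained expansion: δ_free = αΔT L = 13.4×10⁻⁶ × 197 × 390 = 1.03 mm.
Since δ_free = 1.03 mm is less than the 1.9 mm gap, the shaft never touches the wall. No axial force develops.

P ≈ 0 kN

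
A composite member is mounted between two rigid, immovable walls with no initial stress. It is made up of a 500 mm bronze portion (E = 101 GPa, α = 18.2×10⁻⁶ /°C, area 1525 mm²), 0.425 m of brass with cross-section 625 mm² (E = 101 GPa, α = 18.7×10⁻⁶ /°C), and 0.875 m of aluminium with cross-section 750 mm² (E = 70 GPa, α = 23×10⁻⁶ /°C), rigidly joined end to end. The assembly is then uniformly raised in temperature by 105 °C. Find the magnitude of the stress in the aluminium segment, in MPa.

σ ≈ 195 MPa (compressive)

With the walls removed the bar would change length by δ_free = Σ αᵢΔT Lᵢ = 18.2×10⁻⁶×105×500 + 18.7×10⁻⁶×105×425 + 23×10⁻⁶×105×875 = 3.903 mm.
Since the ends are fixed, an axial force P builds up, equal in every segment, with P · Σ Lᵢ/(AᵢEᵢ) = δ_free.
Σ Lᵢ/(AᵢEᵢ) = 500/(1525×101×10³) + 425/(625×101×10³) + 875/(750×70×10³) = 2.665×10⁻⁵ mm/N.
Hence P = δ_free / Σ(L/AE) = 3.903/2.665×10⁻⁵ = 146.5 kN (compressive).
σ_{aluminium} = P / A = 146500 / 750 = 195.3 MPa.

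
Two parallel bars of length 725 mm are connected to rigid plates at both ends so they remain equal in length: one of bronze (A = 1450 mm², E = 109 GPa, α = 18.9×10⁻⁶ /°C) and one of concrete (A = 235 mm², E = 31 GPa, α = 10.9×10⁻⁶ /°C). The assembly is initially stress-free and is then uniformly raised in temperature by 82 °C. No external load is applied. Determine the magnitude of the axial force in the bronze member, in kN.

Both members must finish at the same length. With the larger α, the bronze tends to over-expand; the plates restrain it, putting the bronze in compression and the concrete in tension. With no external load the two internal forces are equal and opposite, magnitude P.
Equating the net (thermal + elastic) strains gives |α₁ − α₂|·ΔT = P·[1/(A₁E₁) + 1/(A₂E₂)].
|α₁ − α₂|·ΔT = 8×10⁻⁶ × 82 = 0.000656.
1/(A₁E₁) + 1/(A₂E₂) = 1/(1450×109×10³) + 1/(235×31×10³) = 1.436×10⁻⁷ N⁻¹.
So P = 0.000656 / 1.436×10⁻⁷ = 4.568 kN.

P ≈ 4.57 kN (compressive in the bronze)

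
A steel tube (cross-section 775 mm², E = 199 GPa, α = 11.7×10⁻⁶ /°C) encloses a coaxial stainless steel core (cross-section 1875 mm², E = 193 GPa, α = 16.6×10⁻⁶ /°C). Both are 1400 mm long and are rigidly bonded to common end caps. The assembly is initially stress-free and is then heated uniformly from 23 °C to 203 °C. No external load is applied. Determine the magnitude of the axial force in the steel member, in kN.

Equilibrium of a rigid end plate with no external load gives equal and opposite internal forces ±P in the two members. Since α_{stainless steel} > α_{steel}, heating drives the stainless steel into compression and the steel into tension.
Compatibility of the two members (thermal + elastic change equal): (α₁ − α₂)ΔT = P·[1/(A₁E₁) + 1/(A₂E₂)].
|α₁ − α₂|·ΔT = 4.9×10⁻⁶ × 180 = 0.000882.
1/(A₁E₁) + 1/(A₂E₂) = 1/(775×199×10³) + 1/(1875×193×10³) = 9.247×10⁻⁹ N⁻¹.
P = 0.000882 / 9.247×10⁻⁹ = 95380 N = 95.38 kN.

P ≈ 95.4 kN (tensile in the steel)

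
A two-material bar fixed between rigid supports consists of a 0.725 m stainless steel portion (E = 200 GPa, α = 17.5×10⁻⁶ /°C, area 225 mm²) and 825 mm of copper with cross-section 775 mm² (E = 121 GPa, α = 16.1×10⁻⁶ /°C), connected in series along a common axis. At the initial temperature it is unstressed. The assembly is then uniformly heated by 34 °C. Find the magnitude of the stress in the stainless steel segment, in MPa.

σ ≈ 158 MPa (compressive)

If the supports were absent, the total length change would be Σ αᵢΔT Lᵢ = 17.5×10⁻⁶×34×725 + 16.1×10⁻⁶×34×825 = 0.883 mm.
Since the ends are fixed, an axial force P builds up, equal in every segment, with P · Σ Lᵢ/(AᵢEᵢ) = δ_free.
The series flexibility is Σ Lᵢ/(AᵢEᵢ) = 725/(225×200×10³) + 825/(775×121×10³) = 2.491×10⁻⁵ mm/N.
So P = 0.883 / 2.491×10⁻⁵ = 35.45 kN, compressive.
σ_{stainless steel} = P / A = 35450 / 225 = 157.5 MPa.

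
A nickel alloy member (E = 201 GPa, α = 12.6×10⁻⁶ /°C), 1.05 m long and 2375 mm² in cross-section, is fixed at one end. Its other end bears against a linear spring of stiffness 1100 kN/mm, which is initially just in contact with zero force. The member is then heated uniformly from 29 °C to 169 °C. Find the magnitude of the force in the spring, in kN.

The unrestrained thermal change is αΔT L = 12.6×10⁻⁶ × 140 × 1050 = 1.852 mm.
Let P be the compressive force at the spring. The member shortens elastically by PL/(AE) and the spring compresses by P/k; together these equal δ_free.
So P = δ_free / [L/(AE) + 1/k] = 1.852 / [ 1050/(2375×201×10³) + 1/(1100×10³) ].
P = 1.852 / 3.109×10⁻⁶ = 595800 N.

P ≈ 596 kN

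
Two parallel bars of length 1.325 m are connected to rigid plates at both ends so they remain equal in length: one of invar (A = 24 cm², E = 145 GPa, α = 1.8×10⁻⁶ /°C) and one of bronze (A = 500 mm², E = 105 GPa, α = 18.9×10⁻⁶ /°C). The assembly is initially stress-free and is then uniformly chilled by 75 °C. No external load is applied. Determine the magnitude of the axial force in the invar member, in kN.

Both members must finish at the same length. With the larger α, the bronze tends to over-contract; the plates restrain it, putting the bronze in tension and the invar in compression. With no external load the two internal forces are equal and opposite, magnitude P.
Equating the net (thermal + elastic) strains gives |α₁ − α₂|·ΔT = P·[1/(A₁E₁) + 1/(A₂E₂)].
|α₁ − α₂|·ΔT = 17.1×10⁻⁶ × 75 = 0.001282.
1/(A₁E₁) + 1/(A₂E₂) = 1/(2400×145×10³) + 1/(500×105×10³) = 2.192×10⁻⁸ N⁻¹.
P = 0.001282 / 2.192×10⁻⁸ = 58510 N = 58.51 kN.

P ≈ 58.5 kN (compressive in the invar)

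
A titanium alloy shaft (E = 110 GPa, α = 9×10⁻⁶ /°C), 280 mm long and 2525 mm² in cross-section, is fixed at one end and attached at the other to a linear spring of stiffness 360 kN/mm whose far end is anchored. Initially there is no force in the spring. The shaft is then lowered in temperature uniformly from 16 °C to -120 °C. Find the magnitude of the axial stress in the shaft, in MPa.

σ ≈ 35.9 MPa (tensile)

The unrestrained thermal change is αΔT L = 9×10⁻⁶ × 136 × 280 = 0.3427 mm.
Let P be the tensile force in the spring. The shaft extends elastically by PL/(AE) and the spring stretches by P/k; together these equal δ_free.
So P = δ_free / [L/(AE) + 1/k] = 0.3427 / [ 280/(2525×110×10³) + 1/(360×10³) ].
P = 0.3427 / 3.786×10⁻⁶ = 90530 N.
σ = P/A = 90530/2525 = 35.85 MPa.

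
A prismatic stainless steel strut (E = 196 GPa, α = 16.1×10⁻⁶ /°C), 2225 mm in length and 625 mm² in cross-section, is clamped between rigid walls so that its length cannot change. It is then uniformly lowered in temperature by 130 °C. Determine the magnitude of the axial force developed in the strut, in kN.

P ≈ 256 kN (tensile)

The ends cannot move, so σ = EαΔT = 196×10³ × 16.1×10⁻⁶ × 130 = 410.2 MPa.
P = AEαΔT = 625 × 196×10³ × 16.1×10⁻⁶ × 130 = 256.4 kN (tensile).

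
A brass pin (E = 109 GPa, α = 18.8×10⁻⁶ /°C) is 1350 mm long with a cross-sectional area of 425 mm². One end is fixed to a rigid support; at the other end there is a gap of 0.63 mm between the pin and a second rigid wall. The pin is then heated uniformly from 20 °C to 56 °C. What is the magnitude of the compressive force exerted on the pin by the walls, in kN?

Free thermal elongation = αΔT L = 18.8×10⁻⁶ × 36 × 1350 = 0.9137 mm.
The gap closes (δ_free > 0.63 mm) and the wall then resists a further 0.9137 − 0.63 = 0.2837 mm of expansion.
Compatibility: PL/(AE) = 0.2837 mm, so σ = P/A = E × (0.2837/1350) = 22.9 MPa.
Force on the wall = σA = 22.9 × 425 mm² = 9.734 kN.

P ≈ 9.73 kN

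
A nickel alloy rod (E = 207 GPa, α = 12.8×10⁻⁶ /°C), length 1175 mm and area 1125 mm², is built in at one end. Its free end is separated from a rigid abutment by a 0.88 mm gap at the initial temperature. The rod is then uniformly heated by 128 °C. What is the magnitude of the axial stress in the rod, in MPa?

Unrestrained expansion: δ_free = αΔT L = 12.8×10⁻⁶ × 128 × 1175 = 1.925 mm.
The gap closes (δ_free > 0.88 mm) and the wall then resists a further 1.925 − 0.88 = 1.045 mm of expansion.
So σ = E(δ_free − g)/L = 207×10³ × 1.045/1175 = 184.1 MPa.

σ ≈ 184 MPa (compressive)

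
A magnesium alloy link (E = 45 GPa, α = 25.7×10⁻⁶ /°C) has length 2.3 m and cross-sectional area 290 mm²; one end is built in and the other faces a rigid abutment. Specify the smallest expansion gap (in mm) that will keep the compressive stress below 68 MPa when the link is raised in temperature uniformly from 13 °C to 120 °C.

g ≈ 2.85 mm

With no wall the link would lengthen by αΔT L = 25.7×10⁻⁶ × 107 × 2300 = 6.325 mm.
At the allowable stress the elastic shortening the wall may impose is σL/E = 68 × 2300 / (45×10³) = 3.476 mm.
So the gap has to take up the difference, g_min = δ_free − σL/E = 6.325 − 3.476 = 2.849 mm.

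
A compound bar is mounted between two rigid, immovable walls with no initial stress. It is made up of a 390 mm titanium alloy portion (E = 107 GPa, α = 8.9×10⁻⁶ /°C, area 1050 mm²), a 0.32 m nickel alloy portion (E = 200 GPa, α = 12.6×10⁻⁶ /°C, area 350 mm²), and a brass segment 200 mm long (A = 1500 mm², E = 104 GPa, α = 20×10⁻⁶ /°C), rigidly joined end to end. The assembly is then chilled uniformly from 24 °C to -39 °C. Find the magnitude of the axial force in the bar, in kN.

P ≈ 77.7 kN (tensile)

With the walls removed the bar would change length by δ_free = Σ αᵢΔT Lᵢ = 8.9×10⁻⁶×63×390 + 12.6×10⁻⁶×63×320 + 20×10⁻⁶×63×200 = 0.7247 mm.
Since the ends are fixed, an axial force P builds up, equal in every segment, with P · Σ Lᵢ/(AᵢEᵢ) = δ_free.
Σ Lᵢ/(AᵢEᵢ) = 390/(1050×107×10³) + 320/(350×200×10³) + 200/(1500×104×10³) = 9.325×10⁻⁶ mm/N.
So P = 0.7247 / 9.325×10⁻⁶ = 77.72 kN, tensile.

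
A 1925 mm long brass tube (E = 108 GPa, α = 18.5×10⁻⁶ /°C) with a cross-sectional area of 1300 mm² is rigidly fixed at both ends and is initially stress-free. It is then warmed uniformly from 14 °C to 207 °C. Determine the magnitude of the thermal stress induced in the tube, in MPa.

With length fixed, the mechanical strain must cancel the thermal strain αΔT = 18.5×10⁻⁶ × 193 = 3570.5×10⁻⁶.
σ = EαΔT = 108×10³ × 18.5×10⁻⁶ × 193 = 385.6 MPa (compressive; the tube is trying to expand).

σ ≈ 386 MPa (compressive)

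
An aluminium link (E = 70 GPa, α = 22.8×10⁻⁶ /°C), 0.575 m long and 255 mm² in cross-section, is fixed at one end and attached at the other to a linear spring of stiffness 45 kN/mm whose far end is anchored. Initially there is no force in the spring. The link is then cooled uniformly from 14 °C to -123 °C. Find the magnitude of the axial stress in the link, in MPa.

σ ≈ 129 MPa (tensile)

Free thermal contraction: δ_free = αΔT L = 22.8×10⁻⁶ × 137 × 575 = 1.796 mm.
With a force P in the spring, the elastic change of the link is PL/(AE) and that of the spring is P/k; compatibility requires their sum to equal δ_free.
P [ L/(AE) + 1/k ] = δ_free → P [ 575/(255×70×10³) + 1/(45×10³) ] = 1.796.
P = 1.796 / 5.444×10⁻⁵ = 32990 N.
σ = P/A = 32990/255 = 129.4 MPa.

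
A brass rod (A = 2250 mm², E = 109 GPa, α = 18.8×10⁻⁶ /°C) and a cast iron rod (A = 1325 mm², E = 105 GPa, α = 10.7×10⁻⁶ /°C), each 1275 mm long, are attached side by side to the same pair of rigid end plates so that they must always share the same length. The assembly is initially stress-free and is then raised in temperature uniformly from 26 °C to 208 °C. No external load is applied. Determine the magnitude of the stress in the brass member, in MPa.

Both members must finish at the same length. With the larger α, the brass tends to over-expand; the plates restrain it, putting the brass in compression and the cast iron in tension. With no external load the two internal forces are equal and opposite, magnitude P.
Compatibility of the two members (thermal + elastic change equal): (α₁ − α₂)ΔT = P·[1/(A₁E₁) + 1/(A₂E₂)].
|α₁ − α₂|·ΔT = 8.1×10⁻⁶ × 182 = 0.001474.
1/(A₁E₁) + 1/(A₂E₂) = 1/(2250×109×10³) + 1/(1325×105×10³) = 1.127×10⁻⁸ N⁻¹.
P = 0.001474 / 1.127×10⁻⁸ = 130900 N = 130.9 kN.
σ_{brass} = P/A₁ = 130900/2250 = 58.16 MPa, compressive.

σ ≈ 58.2 MPa (compressive)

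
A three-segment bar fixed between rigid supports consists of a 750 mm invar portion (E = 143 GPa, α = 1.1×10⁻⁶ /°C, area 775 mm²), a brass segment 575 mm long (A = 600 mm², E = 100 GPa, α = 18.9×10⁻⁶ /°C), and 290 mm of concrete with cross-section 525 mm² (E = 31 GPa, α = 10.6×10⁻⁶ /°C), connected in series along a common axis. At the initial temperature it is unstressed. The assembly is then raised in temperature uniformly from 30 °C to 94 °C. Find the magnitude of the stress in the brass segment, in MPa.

With the walls removed the bar would change length by δ_free = Σ αᵢΔT Lᵢ = 1.1×10⁻⁶×64×750 + 18.9×10⁻⁶×64×575 + 10.6×10⁻⁶×64×290 = 0.9451 mm.
Since the ends are fixed, an axial force P builds up, equal in every segment, with P · Σ Lᵢ/(AᵢEᵢ) = δ_free.
Σ Lᵢ/(AᵢEᵢ) = 750/(775×143×10³) + 575/(600×100×10³) + 290/(525×31×10³) = 3.417×10⁻⁵ mm/N.
Hence P = δ_free / Σ(L/AE) = 0.9451/3.417×10⁻⁵ = 27.66 kN (compressive).
σ_{brass} = P / A = 27660 / 600 = 46.1 MPa.

σ ≈ 46.1 MPa (compressive)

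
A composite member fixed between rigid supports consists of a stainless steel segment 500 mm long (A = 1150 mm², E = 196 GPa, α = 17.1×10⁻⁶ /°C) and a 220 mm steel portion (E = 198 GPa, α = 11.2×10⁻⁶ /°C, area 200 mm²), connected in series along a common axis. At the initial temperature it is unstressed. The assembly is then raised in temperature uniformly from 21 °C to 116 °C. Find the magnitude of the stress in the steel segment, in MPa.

If the supports were absent, the total length change would be Σ αᵢΔT Lᵢ = 17.1×10⁻⁶×95×500 + 11.2×10⁻⁶×95×220 = 1.046 mm.
The walls prevent any net length change, so an axial force P (same in every segment) develops. Compatibility: P · Σ Lᵢ/(AᵢEᵢ) = δ_free.
The series flexibility is Σ Lᵢ/(AᵢEᵢ) = 500/(1150×196×10³) + 220/(200×198×10³) = 7.774×10⁻⁶ mm/N.
So P = 1.046 / 7.774×10⁻⁶ = 134.6 kN, compressive.
σ_{steel} = P / A = 134600 / 200 = 673 MPa.

σ ≈ 673 MPa (compressive)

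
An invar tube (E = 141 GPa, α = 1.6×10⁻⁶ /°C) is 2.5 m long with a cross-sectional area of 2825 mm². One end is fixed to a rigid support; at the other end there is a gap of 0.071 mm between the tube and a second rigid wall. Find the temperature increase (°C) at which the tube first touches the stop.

The gap closes when αΔT L = 0.071 mm, since the tube is still unstressed at that instant.
ΔT = 0.071 / (1.6×10⁻⁶ × 2500) = 17.75 °C.

ΔT ≈ 17.7 °C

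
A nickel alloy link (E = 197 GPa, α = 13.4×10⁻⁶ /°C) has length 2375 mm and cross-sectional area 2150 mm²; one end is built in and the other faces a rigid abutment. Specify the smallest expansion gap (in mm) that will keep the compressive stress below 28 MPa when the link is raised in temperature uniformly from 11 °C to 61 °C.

g ≈ 1.25 mm

With no wall the link would lengthen by αΔT L = 13.4×10⁻⁶ × 50 × 2375 = 1.591 mm.
A stress of 28 MPa corresponds to the wall pushing the link back by σL/E = 28×2375/(197×10³) = 0.3376 mm.
So the gap has to take up the difference, g_min = δ_free − σL/E = 1.591 − 0.3376 = 1.254 mm.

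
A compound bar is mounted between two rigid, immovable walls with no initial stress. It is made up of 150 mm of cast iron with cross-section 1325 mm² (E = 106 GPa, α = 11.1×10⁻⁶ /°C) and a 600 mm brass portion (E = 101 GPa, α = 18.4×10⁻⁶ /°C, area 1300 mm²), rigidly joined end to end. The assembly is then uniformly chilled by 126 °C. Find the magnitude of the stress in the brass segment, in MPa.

With the walls removed the bar would change length by δ_free = Σ αᵢΔT Lᵢ = 11.1×10⁻⁶×126×150 + 18.4×10⁻⁶×126×600 = 1.601 mm.
The rigid supports impose zero overall length change; the single axial force P common to all segments must satisfy P Σ Lᵢ/(AᵢEᵢ) = δ_free.
The series flexibility is Σ Lᵢ/(AᵢEᵢ) = 150/(1325×106×10³) + 600/(1300×101×10³) = 5.638×10⁻⁶ mm/N.
So P = 1.601 / 5.638×10⁻⁶ = 284 kN, tensile.
σ_{brass} = P / A = 284000 / 1300 = 218.4 MPa.

σ ≈ 218 MPa (tensile)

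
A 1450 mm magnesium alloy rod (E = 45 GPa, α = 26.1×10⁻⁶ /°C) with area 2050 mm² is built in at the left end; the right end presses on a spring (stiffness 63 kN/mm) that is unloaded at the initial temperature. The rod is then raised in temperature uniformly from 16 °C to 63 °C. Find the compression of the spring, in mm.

If the spring were absent the rod would lengthen by αΔT L = 26.1×10⁻⁶ × 47 × 1450 = 1.779 mm.
Let P be the compressive force at the spring. The rod shortens elastically by PL/(AE) and the spring compresses by P/k; together these equal δ_free.
P [ L/(AE) + 1/k ] = δ_free → P [ 1450/(2050×45×10³) + 1/(63×10³) ] = 1.779.
P = 1.779 / 3.159×10⁻⁵ = 56300 N.
Spring compression = P/k = 56300/(63×10³) = 0.8937 mm.

δ ≈ 0.894 mm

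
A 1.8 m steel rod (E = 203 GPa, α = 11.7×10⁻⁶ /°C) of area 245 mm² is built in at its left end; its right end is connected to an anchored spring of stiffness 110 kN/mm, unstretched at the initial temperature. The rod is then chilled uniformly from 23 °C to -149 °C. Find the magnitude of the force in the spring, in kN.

P ≈ 80 kN

If the spring were absent the rod would shorten by αΔT L = 11.7×10⁻⁶ × 172 × 1800 = 3.622 mm.
Let P be the tensile force in the spring. The rod extends elastically by PL/(AE) and the spring stretches by P/k; together these equal δ_free.
So P = δ_free / [L/(AE) + 1/k] = 3.622 / [ 1800/(245×203×10³) + 1/(110×10³) ].
P = 3.622 / 4.528×10⁻⁵ = 79990 N.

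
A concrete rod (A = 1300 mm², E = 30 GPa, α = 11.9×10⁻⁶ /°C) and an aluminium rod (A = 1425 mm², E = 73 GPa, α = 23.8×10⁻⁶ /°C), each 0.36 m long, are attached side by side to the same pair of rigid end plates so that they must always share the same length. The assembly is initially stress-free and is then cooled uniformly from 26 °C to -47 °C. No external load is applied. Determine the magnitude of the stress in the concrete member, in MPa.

σ ≈ 19 MPa (compressive)

The aluminium has the larger α, so on cooling it would change length more than the concrete if both were free. The rigid plates force a common final length, so the aluminium is put into tension and the concrete into compression, with equal and opposite forces P (no external load).
Equating the net (thermal + elastic) strains gives |α₁ − α₂|·ΔT = P·[1/(A₁E₁) + 1/(A₂E₂)].
|α₁ − α₂|·ΔT = 11.9×10⁻⁶ × 73 = 0.0008687.
1/(A₁E₁) + 1/(A₂E₂) = 1/(1300×30×10³) + 1/(1425×73×10³) = 3.525×10⁻⁸ N⁻¹.
P = 0.0008687 / 3.525×10⁻⁸ = 24640 N = 24.64 kN.
σ_{concrete} = P/A₁ = 24640/1300 = 18.95 MPa, compressive.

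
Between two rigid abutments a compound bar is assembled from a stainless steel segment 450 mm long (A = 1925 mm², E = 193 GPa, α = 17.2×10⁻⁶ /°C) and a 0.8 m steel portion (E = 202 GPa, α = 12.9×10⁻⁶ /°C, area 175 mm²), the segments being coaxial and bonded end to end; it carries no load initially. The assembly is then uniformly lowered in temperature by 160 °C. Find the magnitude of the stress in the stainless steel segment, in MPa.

σ ≈ 63 MPa (tensile)

If the supports were absent, the total length change would be Σ αᵢΔT Lᵢ = 17.2×10⁻⁶×160×450 + 12.9×10⁻⁶×160×800 = 2.89 mm.
Since the ends are fixed, an axial force P builds up, equal in every segment, with P · Σ Lᵢ/(AᵢEᵢ) = δ_free.
Σ Lᵢ/(AᵢEᵢ) = 450/(1925×193×10³) + 800/(175×202×10³) = 2.384×10⁻⁵ mm/N.
Hence P = δ_free / Σ(L/AE) = 2.89/2.384×10⁻⁵ = 121.2 kN (tensile).
σ_{stainless steel} = P / A = 121200 / 1925 = 62.96 MPa.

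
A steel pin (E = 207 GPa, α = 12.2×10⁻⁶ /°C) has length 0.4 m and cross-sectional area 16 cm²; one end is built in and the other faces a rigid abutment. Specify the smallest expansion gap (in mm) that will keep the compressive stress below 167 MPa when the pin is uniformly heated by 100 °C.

g ≈ 0.165 mm

Free expansion if unrestrained: δ_free = αΔT L = 12.2×10⁻⁶ × 100 × 400 = 0.488 mm.
A stress of 167 MPa corresponds to the wall pushing the pin back by σL/E = 167×400/(207×10³) = 0.3227 mm.
The gap must absorb the remainder: g_min = 0.488 − 0.3227 = 0.1653 mm.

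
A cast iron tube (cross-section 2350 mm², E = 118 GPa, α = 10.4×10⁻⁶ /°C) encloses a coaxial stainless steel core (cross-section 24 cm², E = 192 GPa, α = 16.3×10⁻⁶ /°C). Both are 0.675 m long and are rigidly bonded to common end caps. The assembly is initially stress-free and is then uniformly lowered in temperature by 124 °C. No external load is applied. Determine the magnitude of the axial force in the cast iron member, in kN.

The stainless steel has the larger α, so on cooling it would change length more than the cast iron if both were free. The rigid plates force a common final length, so the stainless steel is put into tension and the cast iron into compression, with equal and opposite forces P (no external load).
Setting the final lengths equal and cancelling L: (α₁ − α₂)ΔT = P/(A₁E₁) + P/(A₂E₂).
|α₁ − α₂|·ΔT = 5.9×10⁻⁶ × 124 = 0.0007316.
1/(A₁E₁) + 1/(A₂E₂) = 1/(2350×118×10³) + 1/(2400×192×10³) = 5.776×10⁻⁹ N⁻¹.
So P = 0.0007316 / 5.776×10⁻⁹ = 126.7 kN.

P ≈ 127 kN (compressive in the cast iron)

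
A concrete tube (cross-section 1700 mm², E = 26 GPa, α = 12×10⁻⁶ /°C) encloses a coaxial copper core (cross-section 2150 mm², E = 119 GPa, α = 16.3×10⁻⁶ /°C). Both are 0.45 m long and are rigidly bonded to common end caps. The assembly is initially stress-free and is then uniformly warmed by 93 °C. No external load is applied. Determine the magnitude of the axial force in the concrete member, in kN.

P ≈ 15.1 kN (tensile in the concrete)

The copper has the larger α, so on heating it would change length more than the concrete if both were free. The rigid plates force a common final length, so the copper is put into compression and the concrete into tension, with equal and opposite forces P (no external load).
Equating the net (thermal + elastic) strains gives |α₁ − α₂|·ΔT = P·[1/(A₁E₁) + 1/(A₂E₂)].
|α₁ − α₂|·ΔT = 4.3×10⁻⁶ × 93 = 0.0003999.
1/(A₁E₁) + 1/(A₂E₂) = 1/(1700×26×10³) + 1/(2150×119×10³) = 2.653×10⁻⁸ N⁻¹.
So P = 0.0003999 / 2.653×10⁻⁸ = 15.07 kN.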